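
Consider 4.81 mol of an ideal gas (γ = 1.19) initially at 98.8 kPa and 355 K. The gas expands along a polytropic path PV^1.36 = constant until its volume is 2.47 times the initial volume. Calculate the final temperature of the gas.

256 K

V₁ = nRT₁/P₁ = 4.81×8.314×355/98.8 = 144 L.
Polytropic n=1.36: T₂ = T₁(V₁/V₂)^(n−1) = 355×(0.405)^0.36 = 256 K; P₂ = P₁(V₁/V₂)^n = 28.9 kPa.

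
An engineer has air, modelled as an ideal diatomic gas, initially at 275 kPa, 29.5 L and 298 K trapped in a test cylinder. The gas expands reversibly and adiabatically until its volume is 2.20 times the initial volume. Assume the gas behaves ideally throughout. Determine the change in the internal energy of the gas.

n = P₁V₁/(RT₁) = 275×29.5/(8.314×298) = 3.27 mol.
Adiabatic: TV^(γ−1) = const ⇒ T₂ = 298×(0.455)^0.400 = 217 K; PV^γ = const ⇒ P₂ = 91.2 kPa.
For an ideal gas ΔU = nCvΔT with Cv = (5/2)R = 20.8 J/(mol·K).
ΔU = 3.27×20.8×(217−298) = -5490 J.

-5490 J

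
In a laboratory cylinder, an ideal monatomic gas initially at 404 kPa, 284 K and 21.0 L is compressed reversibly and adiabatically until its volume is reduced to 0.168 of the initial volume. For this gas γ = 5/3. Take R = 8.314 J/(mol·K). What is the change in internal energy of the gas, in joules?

29100 J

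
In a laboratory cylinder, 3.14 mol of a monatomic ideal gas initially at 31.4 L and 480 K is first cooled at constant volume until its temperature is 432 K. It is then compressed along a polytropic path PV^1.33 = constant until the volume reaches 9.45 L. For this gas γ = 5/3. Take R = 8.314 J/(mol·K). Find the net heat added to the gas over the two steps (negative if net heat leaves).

P₁ = nRT₁/V₁ = 3.14×8.314×480/31.4 = 399 kPa.
Step 1 — Isochoric: V stays 31.4 L; P/T = const ⇒ T₂ = 432 K, P₂ = 359 kPa.
W = 0 (no volume change).
ΔU = nCvΔT = 3.14×12.5×(432−480) = -1880 J.
Q = ΔU = -1880 J.
State after step 1: P = 359 kPa, V = 31.4 L, T = 432 K.
Step 2 — Polytropic n=1.33: T₂ = T₁(V₁/V₂)^(n−1) = 432×(3.32)^0.33 = 642 K; P₂ = P₁(V₁/V₂)^n = 1770 kPa.
W = (P₁V₁−P₂V₂)/(n−1) = (359×31.4−1770×9.45)/0.33 = -16600 J.
ΔU = nCvΔT = 3.14×12.5×(642−432) = 8230 J.
Q = ΔU + W = -8390 J.
Net over both steps: W = -16600 J, Q = -10300 J, ΔU = 6350 J.

-10300 J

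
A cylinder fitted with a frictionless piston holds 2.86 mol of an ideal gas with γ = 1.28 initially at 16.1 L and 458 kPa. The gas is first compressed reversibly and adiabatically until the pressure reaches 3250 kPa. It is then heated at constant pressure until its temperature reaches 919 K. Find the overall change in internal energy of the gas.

51700 J

T₁ = P₁V₁/(nR) = 458×16.1/(2.86×8.314) = 310 K.
Step 1 — Adiabatic: T₂/T₁ = (P₂/P₁)^((γ−1)/γ) ⇒ T₂ = 310×(7.10)^0.219 = 476 K; V₂ = 3.48 L.
ΔU = nCvΔT = 2.86×29.7×(476−310) = 14100 J.
Q = 0 for an adiabatic process, so W = −ΔU = -14100 J.
State after step 1: P = 3250 kPa, V = 3.48 L, T = 476 K.
Step 2 — Isobaric: P stays 3250 kPa; V/T = const ⇒ T₂ = 919 K, V₂ = 6.72 L.
W = PΔV = 3250×(6.72−3.48) kPa·L = 10500 J.
ΔU = nCvΔT = 2.86×29.7×(919−476) = 37600 J.
Q = ΔU + W = nCpΔT = 48100 J.
Net over both steps: W = -3560 J, Q = 48100 J, ΔU = 51700 J.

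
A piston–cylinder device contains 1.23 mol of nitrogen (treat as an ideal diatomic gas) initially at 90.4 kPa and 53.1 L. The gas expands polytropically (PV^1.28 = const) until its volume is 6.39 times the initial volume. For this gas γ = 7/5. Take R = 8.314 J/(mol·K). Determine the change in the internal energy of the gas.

-4860 J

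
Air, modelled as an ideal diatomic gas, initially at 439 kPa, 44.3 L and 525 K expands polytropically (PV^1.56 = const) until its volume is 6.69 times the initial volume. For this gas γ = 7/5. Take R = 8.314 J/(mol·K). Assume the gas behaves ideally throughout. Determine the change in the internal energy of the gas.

-31800 J

n = P₁V₁/(RT₁) = 439×44.3/(8.314×525) = 4.46 mol.
Polytropic n=1.56: T₂ = T₁(V₁/V₂)^(n−1) = 525×(0.149)^0.56 = 181 K; P₂ = P₁(V₁/V₂)^n = 22.6 kPa.
For an ideal gas ΔU = nCvΔT with Cv = (5/2)R = 20.8 J/(mol·K).
ΔU = 4.46×20.8×(181−525) = -31800 J.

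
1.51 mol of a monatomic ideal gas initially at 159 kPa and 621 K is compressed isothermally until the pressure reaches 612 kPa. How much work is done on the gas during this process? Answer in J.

V₁ = nRT₁/P₁ = 1.51×8.314×621/159 = 49.0 L.
Isothermal: T stays 621 K; PV = const ⇒ V₂ = 12.7 L, P₂ = 612 kPa.
W = nRT ln(V₂/V₁) = 1.51×8.314×621×ln(0.260) = -10500 J.
Work done on the gas = −W_by = 10500 J.

10500 J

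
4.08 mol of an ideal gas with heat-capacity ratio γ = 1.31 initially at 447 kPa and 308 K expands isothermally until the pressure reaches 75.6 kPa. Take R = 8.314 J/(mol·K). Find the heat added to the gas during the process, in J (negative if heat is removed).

18600 J

V₁ = nRT₁/P₁ = 4.08×8.314×308/447 = 23.4 L.
Isothermal: T stays 308 K; PV = const ⇒ V₂ = 138 L, P₂ = 75.6 kPa.
ΔU = 0 (ideal gas, T constant).
W = nRT ln(V₂/V₁) = 4.08×8.314×308×ln(5.91) = 18600 J.
Q = ΔU + W = 18600 J.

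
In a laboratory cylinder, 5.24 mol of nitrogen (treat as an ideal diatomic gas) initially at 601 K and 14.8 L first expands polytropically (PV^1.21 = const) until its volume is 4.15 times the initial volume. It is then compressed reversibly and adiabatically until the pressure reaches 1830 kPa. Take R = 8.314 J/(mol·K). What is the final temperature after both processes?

P₁ = nRT₁/V₁ = 5.24×8.314×601/14.8 = 1770 kPa.
Step 1 — Polytropic n=1.21: T₂ = T₁(V₁/V₂)^(n−1) = 601×(0.241)^0.21 = 446 K; P₂ = P₁(V₁/V₂)^n = 316 kPa.
W = (P₁V₁−P₂V₂)/(n−1) = (1770×14.8−316×61.4)/0.21 = 32200 J.
ΔU = nCvΔT = 5.24×20.8×(446−601) = -16900 J.
Q = ΔU + W = 15300 J.
State after step 1: P = 316 kPa, V = 61.4 L, T = 446 K.
Step 2 — Adiabatic: T₂/T₁ = (P₂/P₁)^((γ−1)/γ) ⇒ T₂ = 446×(5.79)^0.286 = 736 K; V₂ = 17.5 L.
ΔU = nCvΔT = 5.24×20.8×(736−446) = 31600 J.
Q = 0 for an adiabatic process, so W = −ΔU = -31600 J.
Net over both steps: W = 582 J, Q = 15300 J, ΔU = 14700 J.

736 K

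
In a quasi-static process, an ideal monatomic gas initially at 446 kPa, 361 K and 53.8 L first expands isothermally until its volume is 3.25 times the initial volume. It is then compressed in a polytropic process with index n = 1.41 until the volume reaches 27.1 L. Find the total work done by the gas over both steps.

-38900 J

n = P₁V₁/(RT₁) = 446×53.8/(8.314×361) = 7.99 mol.
Step 1 — Isothermal: T stays 361 K; PV = const ⇒ V₂ = 175 L, P₂ = 137 kPa.
ΔU = 0 (ideal gas, T constant).
W = nRT ln(V₂/V₁) = 7.99×8.314×361×ln(3.25) = 28300 J.
Q = ΔU + W = 28300 J.
State after step 1: P = 137 kPa, V = 175 L, T = 361 K.
Step 2 — Polytropic n=1.41: T₂ = T₁(V₁/V₂)^(n−1) = 361×(6.45)^0.41 = 775 K; P₂ = P₁(V₁/V₂)^n = 1900 kPa.
W = (P₁V₁−P₂V₂)/(n−1) = (137×175−1900×27.1)/0.41 = -67200 J.
ΔU = nCvΔT = 7.99×12.5×(775−361) = 41300 J.
Q = ΔU + W = -25900 J.
Net over both steps: W = -38900 J, Q = 2420 J, ΔU = 41300 J.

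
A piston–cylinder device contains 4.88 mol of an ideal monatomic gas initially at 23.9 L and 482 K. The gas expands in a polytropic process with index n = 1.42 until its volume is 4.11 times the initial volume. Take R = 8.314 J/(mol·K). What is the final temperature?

266 K

P₁ = nRT₁/V₁ = 4.88×8.314×482/23.9 = 818 kPa.
Polytropic n=1.42: T₂ = T₁(V₁/V₂)^(n−1) = 482×(0.243)^0.42 = 266 K; P₂ = P₁(V₁/V₂)^n = 110 kPa.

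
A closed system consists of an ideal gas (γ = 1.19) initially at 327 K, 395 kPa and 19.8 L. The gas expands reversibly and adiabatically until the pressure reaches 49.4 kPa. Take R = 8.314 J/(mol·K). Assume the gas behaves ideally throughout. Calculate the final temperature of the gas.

235 K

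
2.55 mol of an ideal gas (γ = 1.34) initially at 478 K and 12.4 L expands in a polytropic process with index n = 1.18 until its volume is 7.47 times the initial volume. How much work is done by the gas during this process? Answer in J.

17100 J

P₁ = nRT₁/V₁ = 2.55×8.314×478/12.4 = 817 kPa.
Polytropic n=1.18: T₂ = T₁(V₁/V₂)^(n−1) = 478×(0.134)^0.18 = 333 K; P₂ = P₁(V₁/V₂)^n = 76.2 kPa.
W = (P₁V₁−P₂V₂)/(n−1) = (817×12.4−76.2×92.6)/0.18 = 17100 J.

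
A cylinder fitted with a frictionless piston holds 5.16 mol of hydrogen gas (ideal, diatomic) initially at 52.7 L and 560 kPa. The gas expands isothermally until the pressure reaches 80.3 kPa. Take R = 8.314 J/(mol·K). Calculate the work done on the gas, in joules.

-57300 J

T₁ = P₁V₁/(nR) = 560×52.7/(5.16×8.314) = 688 K.
Isothermal: T stays 688 K; PV = const ⇒ V₂ = 368 L, P₂ = 80.3 kPa.
W = nRT ln(V₂/V₁) = 5.16×8.314×688×ln(6.97) = 57300 J.
Work done on the gas = −W_by = -57300 J.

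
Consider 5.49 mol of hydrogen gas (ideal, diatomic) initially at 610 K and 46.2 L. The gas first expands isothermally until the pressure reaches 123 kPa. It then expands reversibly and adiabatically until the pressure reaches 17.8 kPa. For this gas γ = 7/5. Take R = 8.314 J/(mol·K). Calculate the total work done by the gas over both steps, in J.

P₁ = nRT₁/V₁ = 5.49×8.314×610/46.2 = 603 kPa.
Step 1 — Isothermal: T stays 610 K; PV = const ⇒ V₂ = 226 L, P₂ = 123 kPa.
ΔU = 0 (ideal gas, T constant).
W = nRT ln(V₂/V₁) = 5.49×8.314×610×ln(4.90) = 44200 J.
Q = ΔU + W = 44200 J.
State after step 1: P = 123 kPa, V = 226 L, T = 610 K.
Step 2 — Adiabatic: T₂/T₁ = (P₂/P₁)^((γ−1)/γ) ⇒ T₂ = 610×(0.145)^0.286 = 351 K; V₂ = 900 L.
ΔU = nCvΔT = 5.49×20.8×(351−610) = -29500 J.
Q = 0 for an adiabatic process, so W = −ΔU = 29500 J.
Net over both steps: W = 73800 J, Q = 44200 J, ΔU = -29500 J.

73800 J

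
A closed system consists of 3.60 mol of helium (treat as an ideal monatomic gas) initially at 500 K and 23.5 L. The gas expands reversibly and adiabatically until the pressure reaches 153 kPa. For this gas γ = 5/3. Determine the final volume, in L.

55.3 L

P₁ = nRT₁/V₁ = 3.60×8.314×500/23.5 = 637 kPa.
Adiabatic: T₂/T₁ = (P₂/P₁)^((γ−1)/γ) ⇒ T₂ = 500×(0.240)^0.400 = 283 K; V₂ = 55.3 L.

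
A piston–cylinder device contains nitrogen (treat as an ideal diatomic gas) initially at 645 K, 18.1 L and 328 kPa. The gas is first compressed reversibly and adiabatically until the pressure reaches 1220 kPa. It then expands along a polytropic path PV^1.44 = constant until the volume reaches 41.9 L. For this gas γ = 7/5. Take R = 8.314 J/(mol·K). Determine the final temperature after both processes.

429 K

n = P₁V₁/(RT₁) = 328×18.1/(8.314×645) = 1.11 mol.
Step 1 — Adiabatic: T₂/T₁ = (P₂/P₁)^((γ−1)/γ) ⇒ T₂ = 645×(3.72)^0.286 = 939 K; V₂ = 7.08 L.
ΔU = nCvΔT = 1.11×20.8×(939−645) = 6760 J.
Q = 0 for an adiabatic process, so W = −ΔU = -6760 J.
State after step 1: P = 1220 kPa, V = 7.08 L, T = 939 K.
Step 2 — Polytropic n=1.44: T₂ = T₁(V₁/V₂)^(n−1) = 939×(0.169)^0.44 = 429 K; P₂ = P₁(V₁/V₂)^n = 94.3 kPa.
W = (P₁V₁−P₂V₂)/(n−1) = (1220×7.08−94.3×41.9)/0.44 = 10700 J.
ΔU = nCvΔT = 1.11×20.8×(429−939) = -11700 J.
Q = ΔU + W = -1070 J.
Net over both steps: W = 3900 J, Q = -1070 J, ΔU = -4960 J.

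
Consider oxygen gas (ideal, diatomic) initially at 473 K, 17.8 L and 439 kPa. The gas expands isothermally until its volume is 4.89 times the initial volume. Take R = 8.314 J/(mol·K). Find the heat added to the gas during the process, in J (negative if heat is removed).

n = P₁V₁/(RT₁) = 439×17.8/(8.314×473) = 1.99 mol.
Isothermal: T stays 473 K; PV = const ⇒ V₂ = 87.0 L, P₂ = 89.8 kPa.
ΔU = 0 (ideal gas, T constant).
W = nRT ln(V₂/V₁) = 1.99×8.314×473×ln(4.89) = 12400 J.
Q = ΔU + W = 12400 J.

12400 J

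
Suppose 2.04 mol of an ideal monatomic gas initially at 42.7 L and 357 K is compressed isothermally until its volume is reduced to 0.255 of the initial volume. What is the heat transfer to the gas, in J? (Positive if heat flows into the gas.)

-8270 J

P₁ = nRT₁/V₁ = 2.04×8.314×357/42.7 = 142 kPa.
Isothermal: T stays 357 K; PV = const ⇒ V₂ = 10.9 L, P₂ = 556 kPa.
ΔU = 0 (ideal gas, T constant).
W = nRT ln(V₂/V₁) = 2.04×8.314×357×ln(0.255) = -8270 J.
Q = ΔU + W = -8270 J.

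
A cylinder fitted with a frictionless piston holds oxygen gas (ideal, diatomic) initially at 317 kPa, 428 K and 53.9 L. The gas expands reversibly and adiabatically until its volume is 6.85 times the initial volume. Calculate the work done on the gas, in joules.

-22900 J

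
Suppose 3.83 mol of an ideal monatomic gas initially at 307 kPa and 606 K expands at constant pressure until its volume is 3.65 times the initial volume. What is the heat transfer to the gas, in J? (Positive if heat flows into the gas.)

V₁ = nRT₁/P₁ = 3.83×8.314×606/307 = 62.9 L.
Isobaric: P stays 307 kPa; V/T = const ⇒ T₂ = 2210 K, V₂ = 229 L.
W = PΔV = 307×(229−62.9) kPa·L = 51100 J.
ΔU = nCvΔT = 3.83×12.5×(2210−606) = 76700 J.
Q = ΔU + W = nCpΔT = 128000 J.

128000 J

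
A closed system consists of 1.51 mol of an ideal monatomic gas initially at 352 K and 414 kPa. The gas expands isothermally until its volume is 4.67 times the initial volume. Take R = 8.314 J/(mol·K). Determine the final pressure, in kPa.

V₁ = nRT₁/P₁ = 1.51×8.314×352/414 = 10.7 L.
Isothermal: T stays 352 K; PV = const ⇒ V₂ = 49.8 L, P₂ = 88.7 kPa.

88.7 kPa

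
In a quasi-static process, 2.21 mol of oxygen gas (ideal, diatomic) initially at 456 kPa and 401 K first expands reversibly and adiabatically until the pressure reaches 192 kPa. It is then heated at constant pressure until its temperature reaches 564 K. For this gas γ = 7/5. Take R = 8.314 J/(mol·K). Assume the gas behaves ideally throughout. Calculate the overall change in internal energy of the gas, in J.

7490 J

V₁ = nRT₁/P₁ = 2.21×8.314×401/456 = 16.2 L.
Step 1 — Adiabatic: T₂/T₁ = (P₂/P₁)^((γ−1)/γ) ⇒ T₂ = 401×(0.421)^0.286 = 313 K; V₂ = 30.0 L.
ΔU = nCvΔT = 2.21×20.8×(313−401) = -4030 J.
Q = 0 for an adiabatic process, so W = −ΔU = 4030 J.
State after step 1: P = 192 kPa, V = 30.0 L, T = 313 K.
Step 2 — Isobaric: P stays 192 kPa; V/T = const ⇒ T₂ = 564 K, V₂ = 54.0 L.
W = PΔV = 192×(54.0−30.0) kPa·L = 4610 J.
ΔU = nCvΔT = 2.21×20.8×(564−313) = 11500 J.
Q = ΔU + W = nCpΔT = 16100 J.
Net over both steps: W = 8640 J, Q = 16100 J, ΔU = 7490 J.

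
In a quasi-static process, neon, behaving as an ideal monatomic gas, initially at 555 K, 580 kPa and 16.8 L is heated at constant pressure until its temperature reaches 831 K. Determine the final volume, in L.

Isobaric: P stays 580 kPa; V/T = const ⇒ T₂ = 831 K, V₂ = 25.2 L.

25.2 L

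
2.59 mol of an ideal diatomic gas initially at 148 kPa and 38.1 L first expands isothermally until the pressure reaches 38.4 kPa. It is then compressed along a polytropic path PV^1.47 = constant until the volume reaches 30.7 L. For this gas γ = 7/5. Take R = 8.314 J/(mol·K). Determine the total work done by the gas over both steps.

-5430 J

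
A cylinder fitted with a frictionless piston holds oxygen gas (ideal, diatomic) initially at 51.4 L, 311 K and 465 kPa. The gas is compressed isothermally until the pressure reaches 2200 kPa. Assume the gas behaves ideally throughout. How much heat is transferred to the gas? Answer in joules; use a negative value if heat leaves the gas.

n = P₁V₁/(RT₁) = 465×51.4/(8.314×311) = 9.24 mol.
Isothermal: T stays 311 K; PV = const ⇒ V₂ = 10.9 L, P₂ = 2200 kPa.
ΔU = 0 (ideal gas, T constant).
W = nRT ln(V₂/V₁) = 9.24×8.314×311×ln(0.211) = -37100 J.
Q = ΔU + W = -37100 J.

-37100 J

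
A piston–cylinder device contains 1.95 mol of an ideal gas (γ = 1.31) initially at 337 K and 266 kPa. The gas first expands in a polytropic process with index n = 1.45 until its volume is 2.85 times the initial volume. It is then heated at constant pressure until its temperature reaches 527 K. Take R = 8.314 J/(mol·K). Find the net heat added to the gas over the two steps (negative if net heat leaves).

V₁ = nRT₁/P₁ = 1.95×8.314×337/266 = 20.5 L.
Step 1 — Polytropic n=1.45: T₂ = T₁(V₁/V₂)^(n−1) = 337×(0.351)^0.45 = 210 K; P₂ = P₁(V₁/V₂)^n = 58.3 kPa.
W = (P₁V₁−P₂V₂)/(n−1) = (266×20.5−58.3×58.5)/0.45 = 4560 J.
ΔU = nCvΔT = 1.95×26.8×(210−337) = -6620 J.
Q = ΔU + W = -2060 J.
State after step 1: P = 58.3 kPa, V = 58.5 L, T = 210 K.
Step 2 — Isobaric: P stays 58.3 kPa; V/T = const ⇒ T₂ = 527 K, V₂ = 147 L.
W = PΔV = 58.3×(147−58.5) kPa·L = 5130 J.
ΔU = nCvΔT = 1.95×26.8×(527−210) = 16600 J.
Q = ΔU + W = nCpΔT = 21700 J.
Net over both steps: W = 9700 J, Q = 19600 J, ΔU = 9940 J.

19600 J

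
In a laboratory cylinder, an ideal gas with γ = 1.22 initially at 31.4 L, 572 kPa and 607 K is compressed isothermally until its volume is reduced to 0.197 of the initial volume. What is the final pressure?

Isothermal: T stays 607 K; PV = const ⇒ V₂ = 6.19 L, P₂ = 2900 kPa.

2900 kPa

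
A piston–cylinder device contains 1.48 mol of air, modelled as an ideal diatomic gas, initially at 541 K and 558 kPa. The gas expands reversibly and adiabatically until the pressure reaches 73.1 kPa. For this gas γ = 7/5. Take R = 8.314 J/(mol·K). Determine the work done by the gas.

V₁ = nRT₁/P₁ = 1.48×8.314×541/558 = 11.9 L.
Adiabatic: T₂/T₁ = (P₂/P₁)^((γ−1)/γ) ⇒ T₂ = 541×(0.131)^0.286 = 303 K; V₂ = 51.0 L.
ΔU = nCvΔT = 1.48×20.8×(303−541) = -7330 J.
Q = 0 for an adiabatic process, so W = −ΔU = 7330 J.

7330 J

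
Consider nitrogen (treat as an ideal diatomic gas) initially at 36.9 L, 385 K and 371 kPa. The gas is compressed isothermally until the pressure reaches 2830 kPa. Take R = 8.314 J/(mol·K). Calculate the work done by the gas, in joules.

n = P₁V₁/(RT₁) = 371×36.9/(8.314×385) = 4.28 mol.
Isothermal: T stays 385 K; PV = const ⇒ V₂ = 4.84 L, P₂ = 2830 kPa.
W = nRT ln(V₂/V₁) = 4.28×8.314×385×ln(0.131) = -27800 J.

-27800 J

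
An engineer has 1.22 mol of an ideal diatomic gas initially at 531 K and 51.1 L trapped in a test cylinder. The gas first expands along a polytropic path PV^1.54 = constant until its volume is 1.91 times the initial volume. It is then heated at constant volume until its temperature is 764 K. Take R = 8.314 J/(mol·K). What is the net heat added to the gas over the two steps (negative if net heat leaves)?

8850 J

P₁ = nRT₁/V₁ = 1.22×8.314×531/51.1 = 105 kPa.
Step 1 — Polytropic n=1.54: T₂ = T₁(V₁/V₂)^(n−1) = 531×(0.524)^0.54 = 374 K; P₂ = P₁(V₁/V₂)^n = 38.9 kPa.
W = (P₁V₁−P₂V₂)/(n−1) = (105×51.1−38.9×97.6)/0.54 = 2940 J.
ΔU = nCvΔT = 1.22×20.8×(374−531) = -3970 J.
Q = ΔU + W = -1030 J.
State after step 1: P = 38.9 kPa, V = 97.6 L, T = 374 K.
Step 2 — Isochoric: V stays 97.6 L; P/T = const ⇒ T₂ = 764 K, P₂ = 79.4 kPa.
W = 0 (no volume change).
ΔU = nCvΔT = 1.22×20.8×(764−374) = 9880 J.
Q = ΔU = 9880 J.
Net over both steps: W = 2940 J, Q = 8850 J, ΔU = 5910 J.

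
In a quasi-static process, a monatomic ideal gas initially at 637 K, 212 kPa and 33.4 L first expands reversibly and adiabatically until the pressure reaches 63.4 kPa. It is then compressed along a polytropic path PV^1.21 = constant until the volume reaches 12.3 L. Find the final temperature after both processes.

n = P₁V₁/(RT₁) = 212×33.4/(8.314×637) = 1.34 mol.
Step 1 — Adiabatic: T₂/T₁ = (P₂/P₁)^((γ−1)/γ) ⇒ T₂ = 637×(0.299)^0.400 = 393 K; V₂ = 68.9 L.
ΔU = nCvΔT = 1.34×12.5×(393−637) = -4070 J.
Q = 0 for an adiabatic process, so W = −ΔU = 4070 J.
State after step 1: P = 63.4 kPa, V = 68.9 L, T = 393 K.
Step 2 — Polytropic n=1.21: T₂ = T₁(V₁/V₂)^(n−1) = 393×(5.60)^0.21 = 564 K; P₂ = P₁(V₁/V₂)^n = 510 kPa.
W = (P₁V₁−P₂V₂)/(n−1) = (63.4×68.9−510×12.3)/0.21 = -9070 J.
ΔU = nCvΔT = 1.34×12.5×(564−393) = 2860 J.
Q = ΔU + W = -6210 J.
Net over both steps: W = -5000 J, Q = -6210 J, ΔU = -1210 J.

564 K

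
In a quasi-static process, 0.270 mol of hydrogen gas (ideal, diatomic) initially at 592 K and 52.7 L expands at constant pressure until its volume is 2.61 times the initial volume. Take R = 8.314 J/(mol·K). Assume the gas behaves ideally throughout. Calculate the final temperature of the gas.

P₁ = nRT₁/V₁ = 0.270×8.314×592/52.7 = 25.2 kPa.
Isobaric: P stays 25.2 kPa; V/T = const ⇒ T₂ = 1550 K, V₂ = 138 L.

1550 K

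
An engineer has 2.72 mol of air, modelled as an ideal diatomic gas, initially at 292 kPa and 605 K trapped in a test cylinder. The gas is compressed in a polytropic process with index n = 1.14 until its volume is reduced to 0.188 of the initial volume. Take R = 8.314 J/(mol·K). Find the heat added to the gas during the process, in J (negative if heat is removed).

-16700 J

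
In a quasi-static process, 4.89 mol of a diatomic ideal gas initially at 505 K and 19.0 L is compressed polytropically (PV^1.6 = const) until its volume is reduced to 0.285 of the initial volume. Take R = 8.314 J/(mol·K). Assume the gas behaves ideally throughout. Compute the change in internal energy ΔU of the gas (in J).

P₁ = nRT₁/V₁ = 4.89×8.314×505/19.0 = 1080 kPa.
Polytropic n=1.6: T₂ = T₁(V₁/V₂)^(n−1) = 505×(3.51)^0.60 = 1070 K; P₂ = P₁(V₁/V₂)^n = 8050 kPa.
For an ideal gas ΔU = nCvΔT with Cv = (5/2)R = 20.8 J/(mol·K).
ΔU = 4.89×20.8×(1070−505) = 57700 J.

57700 J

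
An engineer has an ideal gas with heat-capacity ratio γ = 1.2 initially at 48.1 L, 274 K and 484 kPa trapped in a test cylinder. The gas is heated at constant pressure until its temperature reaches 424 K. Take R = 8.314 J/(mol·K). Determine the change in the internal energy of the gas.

n = P₁V₁/(RT₁) = 484×48.1/(8.314×274) = 10.2 mol.
Isobaric: P stays 484 kPa; V/T = const ⇒ T₂ = 424 K, V₂ = 74.4 L.
For an ideal gas ΔU = nCvΔT with Cv = R/(γ−1) = 41.6 J/(mol·K).
ΔU = 10.2×41.6×(424−274) = 63700 J.

63700 J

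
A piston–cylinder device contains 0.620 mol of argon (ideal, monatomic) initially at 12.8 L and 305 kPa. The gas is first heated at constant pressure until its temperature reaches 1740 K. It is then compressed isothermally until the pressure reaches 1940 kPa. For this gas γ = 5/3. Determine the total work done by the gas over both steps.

-11500 J

T₁ = P₁V₁/(nR) = 305×12.8/(0.620×8.314) = 757 K.
Step 1 — Isobaric: P stays 305 kPa; V/T = const ⇒ T₂ = 1740 K, V₂ = 29.4 L.
W = PΔV = 305×(29.4−12.8) kPa·L = 5070 J.
ΔU = nCvΔT = 0.620×12.5×(1740−757) = 7600 J.
Q = ΔU + W = nCpΔT = 12700 J.
State after step 1: P = 305 kPa, V = 29.4 L, T = 1740 K.
Step 2 — Isothermal: T stays 1740 K; PV = const ⇒ V₂ = 4.62 L, P₂ = 1940 kPa.
ΔU = 0 (ideal gas, T constant).
W = nRT ln(V₂/V₁) = 0.620×8.314×1740×ln(0.157) = -16600 J.
Q = ΔU + W = -16600 J.
Net over both steps: W = -11500 J, Q = -3930 J, ΔU = 7600 J.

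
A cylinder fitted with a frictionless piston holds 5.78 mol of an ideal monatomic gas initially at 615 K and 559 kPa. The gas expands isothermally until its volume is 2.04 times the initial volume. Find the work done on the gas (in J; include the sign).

-21100 J

V₁ = nRT₁/P₁ = 5.78×8.314×615/559 = 52.9 L.
Isothermal: T stays 615 K; PV = const ⇒ V₂ = 108 L, P₂ = 274 kPa.
W = nRT ln(V₂/V₁) = 5.78×8.314×615×ln(2.04) = 21100 J.
Work done on the gas = −W_by = -21100 J.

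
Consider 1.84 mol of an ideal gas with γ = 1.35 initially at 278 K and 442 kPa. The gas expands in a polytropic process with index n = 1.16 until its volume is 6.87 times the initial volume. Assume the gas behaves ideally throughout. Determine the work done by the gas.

V₁ = nRT₁/P₁ = 1.84×8.314×278/442 = 9.62 L.
Polytropic n=1.16: T₂ = T₁(V₁/V₂)^(n−1) = 278×(0.146)^0.16 = 204 K; P₂ = P₁(V₁/V₂)^n = 47.3 kPa.
W = (P₁V₁−P₂V₂)/(n−1) = (442×9.62−47.3×66.1)/0.16 = 7050 J.

7050 J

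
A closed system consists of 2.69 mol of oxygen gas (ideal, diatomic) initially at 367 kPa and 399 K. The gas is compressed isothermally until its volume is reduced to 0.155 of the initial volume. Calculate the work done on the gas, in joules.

V₁ = nRT₁/P₁ = 2.69×8.314×399/367 = 24.3 L.
Isothermal: T stays 399 K; PV = const ⇒ V₂ = 3.77 L, P₂ = 2370 kPa.
W = nRT ln(V₂/V₁) = 2.69×8.314×399×ln(0.155) = -16600 J.
Work done on the gas = −W_by = 16600 J.

16600 J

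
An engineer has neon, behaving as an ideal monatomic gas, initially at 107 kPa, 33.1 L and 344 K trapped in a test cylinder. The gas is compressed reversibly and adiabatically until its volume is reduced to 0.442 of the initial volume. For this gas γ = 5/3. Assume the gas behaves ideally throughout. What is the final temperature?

593 K

Adiabatic: TV^(γ−1) = const ⇒ T₂ = 344×(2.26)^0.667 = 593 K; PV^γ = const ⇒ P₂ = 417 kPa.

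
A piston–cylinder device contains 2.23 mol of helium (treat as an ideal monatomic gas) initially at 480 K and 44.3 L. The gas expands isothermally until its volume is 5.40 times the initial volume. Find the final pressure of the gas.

P₁ = nRT₁/V₁ = 2.23×8.314×480/44.3 = 201 kPa.
Isothermal: T stays 480 K; PV = const ⇒ V₂ = 239 L, P₂ = 37.2 kPa.

37.2 kPa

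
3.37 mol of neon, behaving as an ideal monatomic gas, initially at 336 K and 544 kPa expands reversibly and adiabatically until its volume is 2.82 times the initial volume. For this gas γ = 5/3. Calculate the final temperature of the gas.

168 K

V₁ = nRT₁/P₁ = 3.37×8.314×336/544 = 17.3 L.
Adiabatic: TV^(γ−1) = const ⇒ T₂ = 336×(0.355)^0.667 = 168 K; PV^γ = const ⇒ P₂ = 96.6 kPa.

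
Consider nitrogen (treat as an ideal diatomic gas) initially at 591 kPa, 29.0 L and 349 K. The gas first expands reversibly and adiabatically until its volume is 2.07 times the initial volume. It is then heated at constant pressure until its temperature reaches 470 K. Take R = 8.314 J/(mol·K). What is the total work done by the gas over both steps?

n = P₁V₁/(RT₁) = 591×29.0/(8.314×349) = 5.91 mol.
Step 1 — Adiabatic: TV^(γ−1) = const ⇒ T₂ = 349×(0.483)^0.400 = 261 K; PV^γ = const ⇒ P₂ = 213 kPa.
ΔU = nCvΔT = 5.91×20.8×(261−349) = -10800 J.
Q = 0 for an adiabatic process, so W = −ΔU = 10800 J.
State after step 1: P = 213 kPa, V = 60.0 L, T = 261 K.
Step 2 — Isobaric: P stays 213 kPa; V/T = const ⇒ T₂ = 470 K, V₂ = 108 L.
W = PΔV = 213×(108−60.0) kPa·L = 10300 J.
ΔU = nCvΔT = 5.91×20.8×(470−261) = 25700 J.
Q = ΔU + W = nCpΔT = 35900 J.
Net over both steps: W = 21100 J, Q = 35900 J, ΔU = 14900 J.

21100 J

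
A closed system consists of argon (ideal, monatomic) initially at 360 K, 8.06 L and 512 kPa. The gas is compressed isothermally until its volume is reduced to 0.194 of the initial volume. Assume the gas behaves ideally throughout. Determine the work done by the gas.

n = P₁V₁/(RT₁) = 512×8.06/(8.314×360) = 1.38 mol.
Isothermal: T stays 360 K; PV = const ⇒ V₂ = 1.56 L, P₂ = 2640 kPa.
W = nRT ln(V₂/V₁) = 1.38×8.314×360×ln(0.194) = -6770 J.

-6770 J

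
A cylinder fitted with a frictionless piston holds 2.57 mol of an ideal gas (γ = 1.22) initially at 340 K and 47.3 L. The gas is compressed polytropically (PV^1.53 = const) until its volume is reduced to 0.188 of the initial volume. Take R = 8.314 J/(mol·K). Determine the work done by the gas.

-19500 J

P₁ = nRT₁/V₁ = 2.57×8.314×340/47.3 = 154 kPa.
Polytropic n=1.53: T₂ = T₁(V₁/V₂)^(n−1) = 340×(5.32)^0.53 = 824 K; P₂ = P₁(V₁/V₂)^n = 1980 kPa.
W = (P₁V₁−P₂V₂)/(n−1) = (154×47.3−1980×8.89)/0.53 = -19500 J.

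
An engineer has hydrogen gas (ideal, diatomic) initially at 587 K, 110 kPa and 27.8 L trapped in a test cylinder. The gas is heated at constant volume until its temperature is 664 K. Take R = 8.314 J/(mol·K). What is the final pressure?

124 kPa

Isochoric: V stays 27.8 L; P/T = const ⇒ T₂ = 664 K, P₂ = 124 kPa.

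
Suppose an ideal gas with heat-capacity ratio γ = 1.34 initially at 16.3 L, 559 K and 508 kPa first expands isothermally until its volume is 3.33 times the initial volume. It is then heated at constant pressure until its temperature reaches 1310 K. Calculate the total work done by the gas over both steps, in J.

n = P₁V₁/(RT₁) = 508×16.3/(8.314×559) = 1.78 mol.
Step 1 — Isothermal: T stays 559 K; PV = const ⇒ V₂ = 54.3 L, P₂ = 153 kPa.
ΔU = 0 (ideal gas, T constant).
W = nRT ln(V₂/V₁) = 1.78×8.314×559×ln(3.33) = 9960 J.
Q = ΔU + W = 9960 J.
State after step 1: P = 153 kPa, V = 54.3 L, T = 559 K.
Step 2 — Isobaric: P stays 153 kPa; V/T = const ⇒ T₂ = 1310 K, V₂ = 127 L.
W = PΔV = 153×(127−54.3) kPa·L = 11100 J.
ΔU = nCvΔT = 1.78×24.5×(1310−559) = 32700 J.
Q = ΔU + W = nCpΔT = 43800 J.
Net over both steps: W = 21100 J, Q = 53800 J, ΔU = 32700 J.

21100 J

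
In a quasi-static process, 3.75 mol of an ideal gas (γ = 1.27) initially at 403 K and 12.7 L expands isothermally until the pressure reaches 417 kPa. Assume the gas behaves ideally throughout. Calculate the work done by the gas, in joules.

10900 J

P₁ = nRT₁/V₁ = 3.75×8.314×403/12.7 = 989 kPa.
Isothermal: T stays 403 K; PV = const ⇒ V₂ = 30.1 L, P₂ = 417 kPa.
W = nRT ln(V₂/V₁) = 3.75×8.314×403×ln(2.37) = 10900 J.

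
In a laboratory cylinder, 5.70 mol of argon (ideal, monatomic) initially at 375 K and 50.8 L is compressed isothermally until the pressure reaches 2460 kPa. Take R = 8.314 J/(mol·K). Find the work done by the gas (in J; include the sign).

-34700 J

P₁ = nRT₁/V₁ = 5.70×8.314×375/50.8 = 350 kPa.
Isothermal: T stays 375 K; PV = const ⇒ V₂ = 7.22 L, P₂ = 2460 kPa.
W = nRT ln(V₂/V₁) = 5.70×8.314×375×ln(0.142) = -34700 J.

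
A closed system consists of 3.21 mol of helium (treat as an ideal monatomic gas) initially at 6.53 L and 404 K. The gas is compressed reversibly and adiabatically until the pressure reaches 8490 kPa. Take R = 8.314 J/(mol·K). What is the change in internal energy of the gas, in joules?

15000 J

P₁ = nRT₁/V₁ = 3.21×8.314×404/6.53 = 1650 kPa.
Adiabatic: T₂/T₁ = (P₂/P₁)^((γ−1)/γ) ⇒ T₂ = 404×(5.14)^0.400 = 778 K; V₂ = 2.44 L.
For an ideal gas ΔU = nCvΔT with Cv = (3/2)R = 12.5 J/(mol·K).
ΔU = 3.21×12.5×(778−404) = 15000 J.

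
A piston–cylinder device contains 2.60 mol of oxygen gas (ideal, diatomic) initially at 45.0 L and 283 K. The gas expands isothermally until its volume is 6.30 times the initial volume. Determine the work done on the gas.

P₁ = nRT₁/V₁ = 2.60×8.314×283/45.0 = 136 kPa.
Isothermal: T stays 283 K; PV = const ⇒ V₂ = 284 L, P₂ = 21.6 kPa.
W = nRT ln(V₂/V₁) = 2.60×8.314×283×ln(6.30) = 11300 J.
Work done on the gas = −W_by = -11300 J.

-11300 J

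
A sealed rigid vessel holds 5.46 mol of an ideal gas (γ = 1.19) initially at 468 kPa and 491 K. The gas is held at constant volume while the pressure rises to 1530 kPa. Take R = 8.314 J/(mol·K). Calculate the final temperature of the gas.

1610 K

V₁ = nRT₁/P₁ = 5.46×8.314×491/468 = 47.6 L.
Isochoric: V stays 47.6 L; P/T = const ⇒ T₂ = 1610 K, P₂ = 1530 kPa.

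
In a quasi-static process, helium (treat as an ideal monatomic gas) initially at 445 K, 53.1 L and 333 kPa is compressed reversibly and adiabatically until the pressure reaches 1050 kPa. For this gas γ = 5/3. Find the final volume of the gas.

26.7 L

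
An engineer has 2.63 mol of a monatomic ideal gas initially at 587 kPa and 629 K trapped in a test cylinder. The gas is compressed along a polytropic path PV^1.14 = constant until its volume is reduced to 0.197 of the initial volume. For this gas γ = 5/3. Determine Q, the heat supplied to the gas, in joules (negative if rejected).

-19800 J

V₁ = nRT₁/P₁ = 2.63×8.314×629/587 = 23.4 L.
Polytropic n=1.14: T₂ = T₁(V₁/V₂)^(n−1) = 629×(5.08)^0.14 = 790 K; P₂ = P₁(V₁/V₂)^n = 3740 kPa.
W = (P₁V₁−P₂V₂)/(n−1) = (587×23.4−3740×4.62)/0.14 = -25100 J.
ΔU = nCvΔT = 2.63×12.5×(790−629) = 5270 J.
Q = ΔU + W = -19800 J.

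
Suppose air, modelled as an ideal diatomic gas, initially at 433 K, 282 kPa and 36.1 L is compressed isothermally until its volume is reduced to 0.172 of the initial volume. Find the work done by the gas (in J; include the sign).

-17900 J

n = P₁V₁/(RT₁) = 282×36.1/(8.314×433) = 2.83 mol.
Isothermal: T stays 433 K; PV = const ⇒ V₂ = 6.21 L, P₂ = 1640 kPa.
W = nRT ln(V₂/V₁) = 2.83×8.314×433×ln(0.172) = -17900 J.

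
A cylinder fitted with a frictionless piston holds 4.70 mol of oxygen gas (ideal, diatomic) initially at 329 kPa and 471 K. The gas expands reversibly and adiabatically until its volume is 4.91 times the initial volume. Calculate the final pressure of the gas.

35.5 kPa

V₁ = nRT₁/P₁ = 4.70×8.314×471/329 = 55.9 L.
Adiabatic: TV^(γ−1) = const ⇒ T₂ = 471×(0.204)^0.400 = 249 K; PV^γ = const ⇒ P₂ = 35.5 kPa.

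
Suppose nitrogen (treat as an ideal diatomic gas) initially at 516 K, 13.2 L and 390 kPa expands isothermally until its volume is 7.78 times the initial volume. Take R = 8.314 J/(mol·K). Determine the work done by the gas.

n = P₁V₁/(RT₁) = 390×13.2/(8.314×516) = 1.20 mol.
Isothermal: T stays 516 K; PV = const ⇒ V₂ = 103 L, P₂ = 50.1 kPa.
W = nRT ln(V₂/V₁) = 1.20×8.314×516×ln(7.78) = 10600 J.

10600 J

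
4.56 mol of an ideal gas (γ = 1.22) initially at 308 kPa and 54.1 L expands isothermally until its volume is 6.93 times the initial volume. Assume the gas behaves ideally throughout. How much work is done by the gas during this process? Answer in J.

32300 J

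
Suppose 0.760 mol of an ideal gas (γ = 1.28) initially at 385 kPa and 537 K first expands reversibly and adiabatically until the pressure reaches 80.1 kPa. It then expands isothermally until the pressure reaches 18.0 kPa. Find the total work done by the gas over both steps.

V₁ = nRT₁/P₁ = 0.760×8.314×537/385 = 8.81 L.
Step 1 — Adiabatic: T₂/T₁ = (P₂/P₁)^((γ−1)/γ) ⇒ T₂ = 537×(0.208)^0.219 = 381 K; V₂ = 30.0 L.
ΔU = nCvΔT = 0.760×29.7×(381−537) = -3520 J.
Q = 0 for an adiabatic process, so W = −ΔU = 3520 J.
State after step 1: P = 80.1 kPa, V = 30.0 L, T = 381 K.
Step 2 — Isothermal: T stays 381 K; PV = const ⇒ V₂ = 134 L, P₂ = 18.0 kPa.
ΔU = 0 (ideal gas, T constant).
W = nRT ln(V₂/V₁) = 0.760×8.314×381×ln(4.45) = 3590 J.
Q = ΔU + W = 3590 J.
Net over both steps: W = 7120 J, Q = 3590 J, ΔU = -3520 J.

7120 J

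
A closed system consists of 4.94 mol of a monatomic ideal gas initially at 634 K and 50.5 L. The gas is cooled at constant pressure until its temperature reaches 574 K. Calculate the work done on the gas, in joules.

2460 J

P₁ = nRT₁/V₁ = 4.94×8.314×634/50.5 = 516 kPa.
Isobaric: P stays 516 kPa; V/T = const ⇒ T₂ = 574 K, V₂ = 45.7 L.
W = PΔV = 516×(45.7−50.5) kPa·L = -2460 J.
Work done on the gas = −W_by = 2460 J.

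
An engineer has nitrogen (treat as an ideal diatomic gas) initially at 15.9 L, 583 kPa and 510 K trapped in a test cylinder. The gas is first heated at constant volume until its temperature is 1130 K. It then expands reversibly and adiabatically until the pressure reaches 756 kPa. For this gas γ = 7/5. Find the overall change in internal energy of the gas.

20900 J

n = P₁V₁/(RT₁) = 583×15.9/(8.314×510) = 2.19 mol.
Step 1 — Isochoric: V stays 15.9 L; P/T = const ⇒ T₂ = 1130 K, P₂ = 1290 kPa.
W = 0 (no volume change).
ΔU = nCvΔT = 2.19×20.8×(1130−510) = 28200 J.
Q = ΔU = 28200 J.
State after step 1: P = 1290 kPa, V = 15.9 L, T = 1130 K.
Step 2 — Adiabatic: T₂/T₁ = (P₂/P₁)^((γ−1)/γ) ⇒ T₂ = 1130×(0.585)^0.286 = 970 K; V₂ = 23.3 L.
ΔU = nCvΔT = 2.19×20.8×(970−1130) = -7290 J.
Q = 0 for an adiabatic process, so W = −ΔU = 7290 J.
Net over both steps: W = 7290 J, Q = 28200 J, ΔU = 20900 J.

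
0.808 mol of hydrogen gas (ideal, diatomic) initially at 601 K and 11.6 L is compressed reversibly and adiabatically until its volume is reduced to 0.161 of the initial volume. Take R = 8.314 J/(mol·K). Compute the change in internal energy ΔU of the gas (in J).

10900 J

P₁ = nRT₁/V₁ = 0.808×8.314×601/11.6 = 348 kPa.
Adiabatic: TV^(γ−1) = const ⇒ T₂ = 601×(6.21)^0.400 = 1250 K; PV^γ = const ⇒ P₂ = 4490 kPa.
For an ideal gas ΔU = nCvΔT with Cv = (5/2)R = 20.8 J/(mol·K).
ΔU = 0.808×20.8×(1250−601) = 10900 J.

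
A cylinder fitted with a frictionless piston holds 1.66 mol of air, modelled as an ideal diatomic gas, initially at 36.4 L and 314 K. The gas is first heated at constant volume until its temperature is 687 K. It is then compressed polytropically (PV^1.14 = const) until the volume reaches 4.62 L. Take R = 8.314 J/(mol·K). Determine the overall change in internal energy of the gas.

20800 J

P₁ = nRT₁/V₁ = 1.66×8.314×314/36.4 = 119 kPa.
Step 1 — Isochoric: V stays 36.4 L; P/T = const ⇒ T₂ = 687 K, P₂ = 260 kPa.
W = 0 (no volume change).
ΔU = nCvΔT = 1.66×20.8×(687−314) = 12900 J.
Q = ΔU = 12900 J.
State after step 1: P = 260 kPa, V = 36.4 L, T = 687 K.
Step 2 — Polytropic n=1.14: T₂ = T₁(V₁/V₂)^(n−1) = 687×(7.88)^0.14 = 917 K; P₂ = P₁(V₁/V₂)^n = 2740 kPa.
W = (P₁V₁−P₂V₂)/(n−1) = (260×36.4−2740×4.62)/0.14 = -22700 J.
ΔU = nCvΔT = 1.66×20.8×(917−687) = 7940 J.
Q = ΔU + W = -14800 J.
Net over both steps: W = -22700 J, Q = -1880 J, ΔU = 20800 J.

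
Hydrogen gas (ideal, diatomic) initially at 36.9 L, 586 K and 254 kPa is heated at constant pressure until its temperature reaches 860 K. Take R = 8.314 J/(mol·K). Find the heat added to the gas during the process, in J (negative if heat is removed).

15300 J

n = P₁V₁/(RT₁) = 254×36.9/(8.314×586) = 1.92 mol.
Isobaric: P stays 254 kPa; V/T = const ⇒ T₂ = 860 K, V₂ = 54.2 L.
W = PΔV = 254×(54.2−36.9) kPa·L = 4380 J.
ΔU = nCvΔT = 1.92×20.8×(860−586) = 11000 J.
Q = ΔU + W = nCpΔT = 15300 J.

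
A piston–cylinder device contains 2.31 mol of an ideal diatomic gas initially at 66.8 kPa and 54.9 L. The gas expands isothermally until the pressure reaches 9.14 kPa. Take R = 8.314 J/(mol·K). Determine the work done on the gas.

-7290 J

T₁ = P₁V₁/(nR) = 66.8×54.9/(2.31×8.314) = 191 K.
Isothermal: T stays 191 K; PV = const ⇒ V₂ = 401 L, P₂ = 9.14 kPa.
W = nRT ln(V₂/V₁) = 2.31×8.314×191×ln(7.31) = 7290 J.
Work done on the gas = −W_by = -7290 J.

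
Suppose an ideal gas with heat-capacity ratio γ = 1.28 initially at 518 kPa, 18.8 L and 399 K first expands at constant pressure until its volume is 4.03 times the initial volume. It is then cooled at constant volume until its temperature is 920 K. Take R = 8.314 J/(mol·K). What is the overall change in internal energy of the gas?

45400 J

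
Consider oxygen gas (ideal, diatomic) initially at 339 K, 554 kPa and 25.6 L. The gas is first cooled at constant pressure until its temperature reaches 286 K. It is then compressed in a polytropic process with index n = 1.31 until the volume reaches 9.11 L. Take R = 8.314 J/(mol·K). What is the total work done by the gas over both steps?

n = P₁V₁/(RT₁) = 554×25.6/(8.314×339) = 5.03 mol.
Step 1 — Isobaric: P stays 554 kPa; V/T = const ⇒ T₂ = 286 K, V₂ = 21.6 L.
W = PΔV = 554×(21.6−25.6) kPa·L = -2220 J.
ΔU = nCvΔT = 5.03×20.8×(286−339) = -5540 J.
Q = ΔU + W = nCpΔT = -7760 J.
State after step 1: P = 554 kPa, V = 21.6 L, T = 286 K.
Step 2 — Polytropic n=1.31: T₂ = T₁(V₁/V₂)^(n−1) = 286×(2.37)^0.31 = 374 K; P₂ = P₁(V₁/V₂)^n = 1720 kPa.
W = (P₁V₁−P₂V₂)/(n−1) = (554×21.6−1720×9.11)/0.31 = -11800 J.
ΔU = nCvΔT = 5.03×20.8×(374−286) = 9180 J.
Q = ΔU + W = -2660 J.
Net over both steps: W = -14100 J, Q = -10400 J, ΔU = 3630 J.

-14100 J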